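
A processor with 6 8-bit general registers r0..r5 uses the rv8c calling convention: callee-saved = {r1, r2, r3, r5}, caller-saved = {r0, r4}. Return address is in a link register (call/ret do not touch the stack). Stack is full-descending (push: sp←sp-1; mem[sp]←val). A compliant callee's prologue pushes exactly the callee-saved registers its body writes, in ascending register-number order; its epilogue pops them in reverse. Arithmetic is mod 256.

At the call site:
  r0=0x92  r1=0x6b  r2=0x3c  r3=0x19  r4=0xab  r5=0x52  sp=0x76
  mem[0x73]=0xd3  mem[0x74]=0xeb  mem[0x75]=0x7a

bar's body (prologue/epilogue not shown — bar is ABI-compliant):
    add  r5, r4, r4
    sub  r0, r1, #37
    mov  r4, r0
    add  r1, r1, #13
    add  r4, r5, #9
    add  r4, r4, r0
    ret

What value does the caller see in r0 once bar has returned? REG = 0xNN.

REG = 0x46

prologue: push r1 → mem[0x75]=0x6b, sp=0x75
prologue: push r5 → mem[0x74]=0x52, sp=0x74
body[0] add  r5, r4, r4 → r5=0x56
body[1] sub  r0, r1, #37 → r0=0x46
body[2] mov  r4, r0 → r4=0x46
body[3] add  r1, r1, #13 → r1=0x78
body[4] add  r4, r5, #9 → r4=0x5f
body[5] add  r4, r4, r0 → r4=0xa5
epilogue: pop r5=0x52, sp=0x75
epilogue: pop r1=0x6b, sp=0x76
r0 is caller-saved → body value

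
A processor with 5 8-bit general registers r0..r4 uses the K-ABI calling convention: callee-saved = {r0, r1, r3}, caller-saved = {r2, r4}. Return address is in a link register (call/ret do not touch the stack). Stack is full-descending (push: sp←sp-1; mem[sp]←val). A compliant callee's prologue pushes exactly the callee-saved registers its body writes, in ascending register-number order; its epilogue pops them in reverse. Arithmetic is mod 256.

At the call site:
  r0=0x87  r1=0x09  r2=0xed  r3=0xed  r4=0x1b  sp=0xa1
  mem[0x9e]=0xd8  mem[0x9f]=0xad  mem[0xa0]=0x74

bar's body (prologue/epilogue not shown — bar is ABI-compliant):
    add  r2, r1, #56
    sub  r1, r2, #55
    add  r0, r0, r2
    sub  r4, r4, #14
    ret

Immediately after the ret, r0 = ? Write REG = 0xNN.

REG = 0x87

prologue: push r0 -> mem[0xa0]=0x87, sp=0xa0
prologue: push r1 -> mem[0x9f]=0x09, sp=0x9f
body[0] add  r2, r1, #56 -> r2=0x41
body[1] sub  r1, r2, #55 -> r1=0x0a
body[2] add  r0, r0, r2 -> r0=0xc8
body[3] sub  r4, r4, #14 -> r4=0x0d
epilogue: pop r1=0x09, sp=0xa0
epilogue: pop r0=0x87, sp=0xa1
r0 is callee-saved -> restored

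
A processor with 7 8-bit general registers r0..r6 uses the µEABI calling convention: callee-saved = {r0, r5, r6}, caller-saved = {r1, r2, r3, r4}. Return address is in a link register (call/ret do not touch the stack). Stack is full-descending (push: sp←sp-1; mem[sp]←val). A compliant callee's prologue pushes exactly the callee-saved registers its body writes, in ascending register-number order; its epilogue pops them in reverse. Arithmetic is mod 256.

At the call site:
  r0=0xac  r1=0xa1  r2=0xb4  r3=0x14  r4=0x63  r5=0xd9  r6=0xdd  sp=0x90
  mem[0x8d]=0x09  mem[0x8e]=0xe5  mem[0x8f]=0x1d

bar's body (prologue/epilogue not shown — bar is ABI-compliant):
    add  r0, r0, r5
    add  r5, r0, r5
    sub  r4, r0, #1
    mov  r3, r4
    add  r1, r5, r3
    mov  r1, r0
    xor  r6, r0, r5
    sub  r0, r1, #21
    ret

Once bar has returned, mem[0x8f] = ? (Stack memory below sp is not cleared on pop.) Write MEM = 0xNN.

MEM = 0xac

prologue: push r0 -> mem[0x8f]=0xac, sp=0x8f
prologue: push r5 -> mem[0x8e]=0xd9, sp=0x8e
prologue: push r6 -> mem[0x8d]=0xdd, sp=0x8d
body[0] add  r0, r0, r5 -> r0=0x85
body[1] add  r5, r0, r5 -> r5=0x5e
body[2] sub  r4, r0, #1 -> r4=0x84
body[3] mov  r3, r4 -> r3=0x84
body[4] add  r1, r5, r3 -> r1=0xe2
body[5] mov  r1, r0 -> r1=0x85
body[6] xor  r6, r0, r5 -> r6=0xdb
body[7] sub  r0, r1, #21 -> r0=0x70
epilogue: pop r6=0xdd, sp=0x8e
epilogue: pop r5=0xd9, sp=0x8f
epilogue: pop r0=0xac, sp=0x90
prologue pushed ['r0', 'r5', 'r6'] at ['0x8f', '0x8e', '0x8d']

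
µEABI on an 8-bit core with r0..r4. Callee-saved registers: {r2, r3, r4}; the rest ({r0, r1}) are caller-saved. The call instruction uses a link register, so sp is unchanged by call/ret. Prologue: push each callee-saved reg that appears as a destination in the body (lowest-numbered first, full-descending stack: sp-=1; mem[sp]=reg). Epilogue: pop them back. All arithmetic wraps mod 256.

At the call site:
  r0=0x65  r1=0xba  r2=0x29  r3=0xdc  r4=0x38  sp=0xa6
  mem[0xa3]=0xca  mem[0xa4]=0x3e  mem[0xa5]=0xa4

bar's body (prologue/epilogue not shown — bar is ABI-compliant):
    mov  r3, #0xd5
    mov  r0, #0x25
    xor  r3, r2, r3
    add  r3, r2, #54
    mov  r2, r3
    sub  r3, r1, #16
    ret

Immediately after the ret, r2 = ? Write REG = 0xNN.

REG = 0x29

prologue: push r2 → mem[0xa5]=0x29, sp=0xa5
prologue: push r3 → mem[0xa4]=0xdc, sp=0xa4
body[0] mov  r3, #0xd5 → r3=0xd5
body[1] mov  r0, #0x25 → r0=0x25
body[2] xor  r3, r2, r3 → r3=0xfc
body[3] add  r3, r2, #54 → r3=0x5f
body[4] mov  r2, r3 → r2=0x5f
body[5] sub  r3, r1, #16 → r3=0xaa
epilogue: pop r3=0xdc, sp=0xa5
epilogue: pop r2=0x29, sp=0xa6
r2 is callee-saved → restored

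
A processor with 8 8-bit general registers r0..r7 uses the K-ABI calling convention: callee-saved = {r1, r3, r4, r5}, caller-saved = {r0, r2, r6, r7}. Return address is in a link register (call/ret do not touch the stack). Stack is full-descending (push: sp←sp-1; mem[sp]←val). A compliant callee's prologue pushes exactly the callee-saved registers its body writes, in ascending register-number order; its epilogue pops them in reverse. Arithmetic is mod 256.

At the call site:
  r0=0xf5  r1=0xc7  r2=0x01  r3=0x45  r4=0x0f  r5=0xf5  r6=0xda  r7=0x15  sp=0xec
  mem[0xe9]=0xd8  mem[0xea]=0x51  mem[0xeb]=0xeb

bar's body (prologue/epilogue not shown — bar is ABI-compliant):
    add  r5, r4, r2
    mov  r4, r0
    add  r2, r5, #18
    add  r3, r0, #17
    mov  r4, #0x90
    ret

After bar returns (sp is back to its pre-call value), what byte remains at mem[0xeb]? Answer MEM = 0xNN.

MEM = 0x45

prologue: push r3 -> mem[0xeb]=0x45, sp=0xeb
prologue: push r4 -> mem[0xea]=0x0f, sp=0xea
prologue: push r5 -> mem[0xe9]=0xf5, sp=0xe9
body[0] add  r5, r4, r2 -> r5=0x10
body[1] mov  r4, r0 -> r4=0xf5
body[2] add  r2, r5, #18 -> r2=0x22
body[3] add  r3, r0, #17 -> r3=0x06
body[4] mov  r4, #0x90 -> r4=0x90
epilogue: pop r5=0xf5, sp=0xea
epilogue: pop r4=0x0f, sp=0xeb
epilogue: pop r3=0x45, sp=0xec
prologue pushed ['r3', 'r4', 'r5'] at ['0xeb', '0xea', '0xe9']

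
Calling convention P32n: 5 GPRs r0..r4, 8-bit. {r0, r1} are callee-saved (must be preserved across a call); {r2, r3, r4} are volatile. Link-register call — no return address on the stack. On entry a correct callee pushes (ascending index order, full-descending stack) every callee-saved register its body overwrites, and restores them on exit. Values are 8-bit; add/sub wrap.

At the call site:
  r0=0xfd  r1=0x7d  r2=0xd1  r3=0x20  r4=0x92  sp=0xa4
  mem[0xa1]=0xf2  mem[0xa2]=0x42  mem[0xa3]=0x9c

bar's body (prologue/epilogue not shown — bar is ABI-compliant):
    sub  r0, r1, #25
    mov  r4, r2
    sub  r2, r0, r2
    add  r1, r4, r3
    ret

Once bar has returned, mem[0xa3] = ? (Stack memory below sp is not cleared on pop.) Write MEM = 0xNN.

MEM = 0xfd

prologue: push r0 -> mem[0xa3]=0xfd, sp=0xa3
prologue: push r1 -> mem[0xa2]=0x7d, sp=0xa2
body[0] sub  r0, r1, #25 -> r0=0x64
body[1] mov  r4, r2 -> r4=0xd1
body[2] sub  r2, r0, r2 -> r2=0x93
body[3] add  r1, r4, r3 -> r1=0xf1
epilogue: pop r1=0x7d, sp=0xa3
epilogue: pop r0=0xfd, sp=0xa4
prologue pushed ['r0', 'r1'] at ['0xa3', '0xa2']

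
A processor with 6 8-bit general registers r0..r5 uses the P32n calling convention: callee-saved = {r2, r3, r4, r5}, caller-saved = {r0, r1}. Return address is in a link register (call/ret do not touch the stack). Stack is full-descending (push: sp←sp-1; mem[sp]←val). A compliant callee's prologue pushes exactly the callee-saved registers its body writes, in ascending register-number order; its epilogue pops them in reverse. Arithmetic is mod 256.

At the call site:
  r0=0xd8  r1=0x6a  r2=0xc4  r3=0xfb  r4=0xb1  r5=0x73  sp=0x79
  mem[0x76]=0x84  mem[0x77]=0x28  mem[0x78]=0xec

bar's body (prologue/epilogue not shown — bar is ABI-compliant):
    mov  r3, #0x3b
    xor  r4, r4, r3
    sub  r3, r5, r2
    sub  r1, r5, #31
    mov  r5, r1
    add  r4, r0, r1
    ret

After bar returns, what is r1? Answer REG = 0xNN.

prologue: push r3 -> mem[0x78]=0xfb, sp=0x78
prologue: push r4 -> mem[0x77]=0xb1, sp=0x77
prologue: push r5 -> mem[0x76]=0x73, sp=0x76
body[0] mov  r3, #0x3b -> r3=0x3b
body[1] xor  r4, r4, r3 -> r4=0x8a
body[2] sub  r3, r5, r2 -> r3=0xaf
body[3] sub  r1, r5, #31 -> r1=0x54
body[4] mov  r5, r1 -> r5=0x54
body[5] add  r4, r0, r1 -> r4=0x2c
epilogue: pop r5=0x73, sp=0x77
epilogue: pop r4=0xb1, sp=0x78
epilogue: pop r3=0xfb, sp=0x79
r1 is caller-saved -> body value

REG = 0x54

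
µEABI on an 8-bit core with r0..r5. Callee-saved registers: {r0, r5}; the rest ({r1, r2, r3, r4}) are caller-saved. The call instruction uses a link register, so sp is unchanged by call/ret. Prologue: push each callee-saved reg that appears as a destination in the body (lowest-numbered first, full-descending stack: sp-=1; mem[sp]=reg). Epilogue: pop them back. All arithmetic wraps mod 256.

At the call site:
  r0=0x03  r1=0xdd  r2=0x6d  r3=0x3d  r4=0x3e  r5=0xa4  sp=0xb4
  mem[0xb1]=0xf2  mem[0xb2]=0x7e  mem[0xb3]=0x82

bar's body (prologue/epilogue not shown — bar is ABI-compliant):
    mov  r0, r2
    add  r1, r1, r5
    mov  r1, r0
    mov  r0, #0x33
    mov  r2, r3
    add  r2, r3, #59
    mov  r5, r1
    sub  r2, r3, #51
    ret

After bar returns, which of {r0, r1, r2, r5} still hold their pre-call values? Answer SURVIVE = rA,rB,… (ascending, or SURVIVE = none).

SURVIVE = r0,r5

prologue: push r0 -> mem[0xb3]=0x03, sp=0xb3
prologue: push r5 -> mem[0xb2]=0xa4, sp=0xb2
body[0] mov  r0, r2 -> r0=0x6d
body[1] add  r1, r1, r5 -> r1=0x81
body[2] mov  r1, r0 -> r1=0x6d
body[3] mov  r0, #0x33 -> r0=0x33
body[4] mov  r2, r3 -> r2=0x3d
body[5] add  r2, r3, #59 -> r2=0x78
body[6] mov  r5, r1 -> r5=0x6d
body[7] sub  r2, r3, #51 -> r2=0x0a
epilogue: pop r5=0xa4, sp=0xb3
epilogue: pop r0=0x03, sp=0xb4
r0: callee-saved, written=True
r1: caller-saved, written=True
r2: caller-saved, written=True
r5: callee-saved, written=True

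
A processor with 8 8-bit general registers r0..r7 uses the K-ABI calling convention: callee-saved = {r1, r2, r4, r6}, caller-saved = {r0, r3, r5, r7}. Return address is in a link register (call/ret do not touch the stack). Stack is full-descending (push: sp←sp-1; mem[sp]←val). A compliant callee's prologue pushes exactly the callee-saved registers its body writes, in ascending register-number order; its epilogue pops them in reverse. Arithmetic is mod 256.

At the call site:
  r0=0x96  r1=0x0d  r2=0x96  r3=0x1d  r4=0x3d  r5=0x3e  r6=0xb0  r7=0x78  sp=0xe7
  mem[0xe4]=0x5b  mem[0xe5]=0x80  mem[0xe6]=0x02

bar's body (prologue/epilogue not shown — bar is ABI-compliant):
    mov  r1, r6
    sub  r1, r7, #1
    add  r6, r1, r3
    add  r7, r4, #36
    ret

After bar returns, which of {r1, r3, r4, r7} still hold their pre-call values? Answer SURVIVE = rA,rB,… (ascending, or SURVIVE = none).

SURVIVE = r1,r3,r4

prologue: push r1 → mem[0xe6]=0x0d, sp=0xe6
prologue: push r6 → mem[0xe5]=0xb0, sp=0xe5
body[0] mov  r1, r6 → r1=0xb0
body[1] sub  r1, r7, #1 → r1=0x77
body[2] add  r6, r1, r3 → r6=0x94
body[3] add  r7, r4, #36 → r7=0x61
epilogue: pop r6=0xb0, sp=0xe6
epilogue: pop r1=0x0d, sp=0xe7
r1: callee-saved, written=True
r3: caller-saved, written=False
r4: callee-saved, written=False
r7: caller-saved, written=True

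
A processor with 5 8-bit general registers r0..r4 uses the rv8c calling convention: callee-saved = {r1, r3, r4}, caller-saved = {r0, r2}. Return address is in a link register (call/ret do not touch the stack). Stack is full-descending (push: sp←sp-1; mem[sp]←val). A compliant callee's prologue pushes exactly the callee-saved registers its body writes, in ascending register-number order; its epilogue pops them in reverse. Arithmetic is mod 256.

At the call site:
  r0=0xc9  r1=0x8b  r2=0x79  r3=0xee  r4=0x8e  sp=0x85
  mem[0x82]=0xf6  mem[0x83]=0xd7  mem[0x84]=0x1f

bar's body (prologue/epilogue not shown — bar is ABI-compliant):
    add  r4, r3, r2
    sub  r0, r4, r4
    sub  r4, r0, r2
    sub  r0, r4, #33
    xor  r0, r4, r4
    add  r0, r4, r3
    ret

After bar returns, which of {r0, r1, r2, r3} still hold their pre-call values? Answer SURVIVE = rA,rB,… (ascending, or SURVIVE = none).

SURVIVE = r1,r2,r3

prologue: push r4 -> mem[0x84]=0x8e, sp=0x84
body[0] add  r4, r3, r2 -> r4=0x67
body[1] sub  r0, r4, r4 -> r0=0x00
body[2] sub  r4, r0, r2 -> r4=0x87
body[3] sub  r0, r4, #33 -> r0=0x66
body[4] xor  r0, r4, r4 -> r0=0x00
body[5] add  r0, r4, r3 -> r0=0x75
epilogue: pop r4=0x8e, sp=0x85
r0: caller-saved, written=True
r1: callee-saved, written=False
r2: caller-saved, written=False
r3: callee-saved, written=False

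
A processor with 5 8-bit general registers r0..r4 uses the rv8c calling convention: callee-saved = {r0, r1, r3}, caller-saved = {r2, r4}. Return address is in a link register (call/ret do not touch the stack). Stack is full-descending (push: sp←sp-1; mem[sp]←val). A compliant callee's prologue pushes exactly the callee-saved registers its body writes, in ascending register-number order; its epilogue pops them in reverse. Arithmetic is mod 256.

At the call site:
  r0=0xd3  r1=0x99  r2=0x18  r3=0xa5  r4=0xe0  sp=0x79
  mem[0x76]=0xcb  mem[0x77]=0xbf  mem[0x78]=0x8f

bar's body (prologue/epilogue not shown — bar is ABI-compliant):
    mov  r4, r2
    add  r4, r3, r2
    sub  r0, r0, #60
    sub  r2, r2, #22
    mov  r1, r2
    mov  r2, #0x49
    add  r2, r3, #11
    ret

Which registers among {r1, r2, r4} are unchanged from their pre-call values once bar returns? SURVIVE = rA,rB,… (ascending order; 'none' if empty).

prologue: push r0 -> mem[0x78]=0xd3, sp=0x78
prologue: push r1 -> mem[0x77]=0x99, sp=0x77
body[0] mov  r4, r2 -> r4=0x18
body[1] add  r4, r3, r2 -> r4=0xbd
body[2] sub  r0, r0, #60 -> r0=0x97
body[3] sub  r2, r2, #22 -> r2=0x02
body[4] mov  r1, r2 -> r1=0x02
body[5] mov  r2, #0x49 -> r2=0x49
body[6] add  r2, r3, #11 -> r2=0xb0
epilogue: pop r1=0x99, sp=0x78
epilogue: pop r0=0xd3, sp=0x79
r1: callee-saved, written=True
r2: caller-saved, written=True
r4: caller-saved, written=True

SURVIVE = r1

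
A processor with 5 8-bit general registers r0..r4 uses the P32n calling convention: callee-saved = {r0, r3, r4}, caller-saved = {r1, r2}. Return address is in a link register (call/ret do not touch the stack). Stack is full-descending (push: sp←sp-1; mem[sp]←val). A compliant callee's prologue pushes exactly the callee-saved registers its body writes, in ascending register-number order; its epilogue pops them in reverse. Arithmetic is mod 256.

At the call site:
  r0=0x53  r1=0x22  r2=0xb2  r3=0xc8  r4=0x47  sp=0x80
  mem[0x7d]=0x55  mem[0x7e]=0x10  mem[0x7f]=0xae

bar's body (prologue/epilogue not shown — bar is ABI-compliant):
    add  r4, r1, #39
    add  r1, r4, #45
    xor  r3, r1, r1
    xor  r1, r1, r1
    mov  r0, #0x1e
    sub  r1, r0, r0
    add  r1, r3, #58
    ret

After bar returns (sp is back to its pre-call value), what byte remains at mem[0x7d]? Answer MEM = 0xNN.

prologue: push r0 → mem[0x7f]=0x53, sp=0x7f
prologue: push r3 → mem[0x7e]=0xc8, sp=0x7e
prologue: push r4 → mem[0x7d]=0x47, sp=0x7d
body[0] add  r4, r1, #39 → r4=0x49
body[1] add  r1, r4, #45 → r1=0x76
body[2] xor  r3, r1, r1 → r3=0x00
body[3] xor  r1, r1, r1 → r1=0x00
body[4] mov  r0, #0x1e → r0=0x1e
body[5] sub  r1, r0, r0 → r1=0x00
body[6] add  r1, r3, #58 → r1=0x3a
epilogue: pop r4=0x47, sp=0x7e
epilogue: pop r3=0xc8, sp=0x7f
epilogue: pop r0=0x53, sp=0x80
prologue pushed ['r0', 'r3', 'r4'] at ['0x7f', '0x7e', '0x7d']

MEM = 0x47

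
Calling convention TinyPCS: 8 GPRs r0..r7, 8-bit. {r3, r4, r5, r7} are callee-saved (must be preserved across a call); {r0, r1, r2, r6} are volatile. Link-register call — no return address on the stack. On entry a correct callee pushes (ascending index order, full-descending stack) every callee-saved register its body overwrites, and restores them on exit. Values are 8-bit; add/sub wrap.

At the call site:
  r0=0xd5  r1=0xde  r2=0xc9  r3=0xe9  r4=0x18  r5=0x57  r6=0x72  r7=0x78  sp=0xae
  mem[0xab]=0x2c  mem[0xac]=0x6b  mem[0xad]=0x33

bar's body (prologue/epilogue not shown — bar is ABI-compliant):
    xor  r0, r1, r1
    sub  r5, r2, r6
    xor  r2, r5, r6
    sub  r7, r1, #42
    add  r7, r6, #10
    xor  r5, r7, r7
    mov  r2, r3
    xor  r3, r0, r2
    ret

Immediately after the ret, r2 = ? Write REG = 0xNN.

prologue: push r3 → mem[0xad]=0xe9, sp=0xad
prologue: push r5 → mem[0xac]=0x57, sp=0xac
prologue: push r7 → mem[0xab]=0x78, sp=0xab
body[0] xor  r0, r1, r1 → r0=0x00
body[1] sub  r5, r2, r6 → r5=0x57
body[2] xor  r2, r5, r6 → r2=0x25
body[3] sub  r7, r1, #42 → r7=0xb4
body[4] add  r7, r6, #10 → r7=0x7c
body[5] xor  r5, r7, r7 → r5=0x00
body[6] mov  r2, r3 → r2=0xe9
body[7] xor  r3, r0, r2 → r3=0xe9
epilogue: pop r7=0x78, sp=0xac
epilogue: pop r5=0x57, sp=0xad
epilogue: pop r3=0xe9, sp=0xae
r2 is caller-saved → body value

REG = 0xe9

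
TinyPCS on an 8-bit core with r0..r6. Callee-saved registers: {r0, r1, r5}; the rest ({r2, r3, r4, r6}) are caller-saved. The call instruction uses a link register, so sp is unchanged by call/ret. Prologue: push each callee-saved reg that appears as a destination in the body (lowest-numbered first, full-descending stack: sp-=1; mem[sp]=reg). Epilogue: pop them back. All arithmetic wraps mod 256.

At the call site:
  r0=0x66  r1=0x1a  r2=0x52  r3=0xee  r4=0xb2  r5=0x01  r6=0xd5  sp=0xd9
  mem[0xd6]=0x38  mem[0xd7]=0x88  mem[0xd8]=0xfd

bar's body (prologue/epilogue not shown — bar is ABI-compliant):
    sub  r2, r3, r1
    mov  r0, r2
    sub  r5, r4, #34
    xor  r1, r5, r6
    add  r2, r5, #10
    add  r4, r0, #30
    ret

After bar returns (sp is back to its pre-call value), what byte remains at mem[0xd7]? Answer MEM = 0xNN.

prologue: push r0 -> mem[0xd8]=0x66, sp=0xd8
prologue: push r1 -> mem[0xd7]=0x1a, sp=0xd7
prologue: push r5 -> mem[0xd6]=0x01, sp=0xd6
body[0] sub  r2, r3, r1 -> r2=0xd4
body[1] mov  r0, r2 -> r0=0xd4
body[2] sub  r5, r4, #34 -> r5=0x90
body[3] xor  r1, r5, r6 -> r1=0x45
body[4] add  r2, r5, #10 -> r2=0x9a
body[5] add  r4, r0, #30 -> r4=0xf2
epilogue: pop r5=0x01, sp=0xd7
epilogue: pop r1=0x1a, sp=0xd8
epilogue: pop r0=0x66, sp=0xd9
prologue pushed ['r0', 'r1', 'r5'] at ['0xd8', '0xd7', '0xd6']

MEM = 0x1a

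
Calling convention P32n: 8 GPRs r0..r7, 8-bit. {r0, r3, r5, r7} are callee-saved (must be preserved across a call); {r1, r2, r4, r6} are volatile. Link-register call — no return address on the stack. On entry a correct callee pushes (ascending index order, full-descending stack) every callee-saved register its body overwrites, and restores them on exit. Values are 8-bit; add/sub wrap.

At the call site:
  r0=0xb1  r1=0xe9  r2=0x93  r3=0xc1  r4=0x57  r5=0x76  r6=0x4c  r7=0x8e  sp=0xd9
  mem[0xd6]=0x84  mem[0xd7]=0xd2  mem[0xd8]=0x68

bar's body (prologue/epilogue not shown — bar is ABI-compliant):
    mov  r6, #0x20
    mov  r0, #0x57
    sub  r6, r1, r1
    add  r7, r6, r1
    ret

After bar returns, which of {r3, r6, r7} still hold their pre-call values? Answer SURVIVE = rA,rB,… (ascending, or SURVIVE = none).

SURVIVE = r3,r7

prologue: push r0 -> mem[0xd8]=0xb1, sp=0xd8
prologue: push r7 -> mem[0xd7]=0x8e, sp=0xd7
body[0] mov  r6, #0x20 -> r6=0x20
body[1] mov  r0, #0x57 -> r0=0x57
body[2] sub  r6, r1, r1 -> r6=0x00
body[3] add  r7, r6, r1 -> r7=0xe9
epilogue: pop r7=0x8e, sp=0xd8
epilogue: pop r0=0xb1, sp=0xd9
r3: callee-saved, written=False
r6: caller-saved, written=True
r7: callee-saved, written=True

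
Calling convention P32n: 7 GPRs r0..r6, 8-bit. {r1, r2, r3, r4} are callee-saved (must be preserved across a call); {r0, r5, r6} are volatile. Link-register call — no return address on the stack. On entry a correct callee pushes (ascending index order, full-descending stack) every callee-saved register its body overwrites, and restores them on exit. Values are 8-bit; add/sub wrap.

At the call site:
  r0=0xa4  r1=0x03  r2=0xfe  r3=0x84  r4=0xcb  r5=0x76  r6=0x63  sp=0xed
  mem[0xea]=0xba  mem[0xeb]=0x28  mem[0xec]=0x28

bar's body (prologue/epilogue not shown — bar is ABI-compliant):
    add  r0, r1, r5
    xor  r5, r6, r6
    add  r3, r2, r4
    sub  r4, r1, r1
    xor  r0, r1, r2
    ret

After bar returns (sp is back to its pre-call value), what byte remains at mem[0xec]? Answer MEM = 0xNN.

prologue: push r3 -> mem[0xec]=0x84, sp=0xec
prologue: push r4 -> mem[0xeb]=0xcb, sp=0xeb
body[0] add  r0, r1, r5 -> r0=0x79
body[1] xor  r5, r6, r6 -> r5=0x00
body[2] add  r3, r2, r4 -> r3=0xc9
body[3] sub  r4, r1, r1 -> r4=0x00
body[4] xor  r0, r1, r2 -> r0=0xfd
epilogue: pop r4=0xcb, sp=0xec
epilogue: pop r3=0x84, sp=0xed
prologue pushed ['r3', 'r4'] at ['0xec', '0xeb']

MEM = 0x84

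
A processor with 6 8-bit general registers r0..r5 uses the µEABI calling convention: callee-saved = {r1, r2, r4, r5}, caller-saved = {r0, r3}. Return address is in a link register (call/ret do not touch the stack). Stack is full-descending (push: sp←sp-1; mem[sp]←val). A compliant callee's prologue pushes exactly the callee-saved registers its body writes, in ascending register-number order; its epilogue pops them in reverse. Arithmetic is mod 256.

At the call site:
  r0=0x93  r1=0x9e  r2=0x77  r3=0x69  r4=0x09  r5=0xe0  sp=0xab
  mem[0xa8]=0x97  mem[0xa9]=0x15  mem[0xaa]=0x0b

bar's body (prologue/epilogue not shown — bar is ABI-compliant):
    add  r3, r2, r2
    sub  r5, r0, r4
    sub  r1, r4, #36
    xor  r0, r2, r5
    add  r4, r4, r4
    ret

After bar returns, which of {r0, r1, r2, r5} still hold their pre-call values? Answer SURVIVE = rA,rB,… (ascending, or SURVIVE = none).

prologue: push r1 -> mem[0xaa]=0x9e, sp=0xaa
prologue: push r4 -> mem[0xa9]=0x09, sp=0xa9
prologue: push r5 -> mem[0xa8]=0xe0, sp=0xa8
body[0] add  r3, r2, r2 -> r3=0xee
body[1] sub  r5, r0, r4 -> r5=0x8a
body[2] sub  r1, r4, #36 -> r1=0xe5
body[3] xor  r0, r2, r5 -> r0=0xfd
body[4] add  r4, r4, r4 -> r4=0x12
epilogue: pop r5=0xe0, sp=0xa9
epilogue: pop r4=0x09, sp=0xaa
epilogue: pop r1=0x9e, sp=0xab
r0: caller-saved, written=True
r1: callee-saved, written=True
r2: callee-saved, written=False
r5: callee-saved, written=True

SURVIVE = r1,r2,r5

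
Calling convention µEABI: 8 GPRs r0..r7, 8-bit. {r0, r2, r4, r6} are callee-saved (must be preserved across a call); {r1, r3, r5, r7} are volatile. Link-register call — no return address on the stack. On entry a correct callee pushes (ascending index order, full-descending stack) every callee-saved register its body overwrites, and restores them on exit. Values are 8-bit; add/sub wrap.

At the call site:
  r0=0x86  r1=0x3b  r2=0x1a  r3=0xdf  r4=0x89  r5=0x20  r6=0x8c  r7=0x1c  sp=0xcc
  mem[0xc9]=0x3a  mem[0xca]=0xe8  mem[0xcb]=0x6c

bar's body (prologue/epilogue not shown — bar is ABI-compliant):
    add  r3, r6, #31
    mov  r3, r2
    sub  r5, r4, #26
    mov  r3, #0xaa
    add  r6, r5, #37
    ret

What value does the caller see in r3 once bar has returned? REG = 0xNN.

prologue: push r6 -> mem[0xcb]=0x8c, sp=0xcb
body[0] add  r3, r6, #31 -> r3=0xab
body[1] mov  r3, r2 -> r3=0x1a
body[2] sub  r5, r4, #26 -> r5=0x6f
body[3] mov  r3, #0xaa -> r3=0xaa
body[4] add  r6, r5, #37 -> r6=0x94
epilogue: pop r6=0x8c, sp=0xcc
r3 is caller-saved -> body value

REG = 0xaa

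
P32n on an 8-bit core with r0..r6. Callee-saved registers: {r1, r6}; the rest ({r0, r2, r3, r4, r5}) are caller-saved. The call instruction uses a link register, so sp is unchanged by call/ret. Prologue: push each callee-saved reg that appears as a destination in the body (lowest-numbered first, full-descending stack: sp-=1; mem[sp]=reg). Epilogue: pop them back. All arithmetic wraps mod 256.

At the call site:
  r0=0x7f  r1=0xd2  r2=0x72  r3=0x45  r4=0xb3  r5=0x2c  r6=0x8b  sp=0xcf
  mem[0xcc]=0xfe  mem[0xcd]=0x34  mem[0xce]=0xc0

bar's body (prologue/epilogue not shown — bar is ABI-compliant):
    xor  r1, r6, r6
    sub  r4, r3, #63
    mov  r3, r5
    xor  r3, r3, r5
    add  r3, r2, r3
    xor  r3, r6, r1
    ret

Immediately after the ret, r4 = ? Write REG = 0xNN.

prologue: push r1 -> mem[0xce]=0xd2, sp=0xce
body[0] xor  r1, r6, r6 -> r1=0x00
body[1] sub  r4, r3, #63 -> r4=0x06
body[2] mov  r3, r5 -> r3=0x2c
body[3] xor  r3, r3, r5 -> r3=0x00
body[4] add  r3, r2, r3 -> r3=0x72
body[5] xor  r3, r6, r1 -> r3=0x8b
epilogue: pop r1=0xd2, sp=0xcf
r4 is caller-saved -> body value

REG = 0x06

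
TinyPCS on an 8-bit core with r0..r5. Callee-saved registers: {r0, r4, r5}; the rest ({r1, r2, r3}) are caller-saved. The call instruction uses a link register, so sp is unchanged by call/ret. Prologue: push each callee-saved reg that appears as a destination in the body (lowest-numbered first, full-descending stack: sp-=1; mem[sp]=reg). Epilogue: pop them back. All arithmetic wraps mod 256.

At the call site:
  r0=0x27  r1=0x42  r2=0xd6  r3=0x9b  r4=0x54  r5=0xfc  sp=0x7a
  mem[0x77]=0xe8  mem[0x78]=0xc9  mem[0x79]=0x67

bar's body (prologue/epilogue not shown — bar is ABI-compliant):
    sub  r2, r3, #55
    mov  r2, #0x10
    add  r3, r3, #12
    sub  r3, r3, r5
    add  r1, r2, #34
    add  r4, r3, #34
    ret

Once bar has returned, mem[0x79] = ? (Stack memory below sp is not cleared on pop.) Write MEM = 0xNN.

prologue: push r4 -> mem[0x79]=0x54, sp=0x79
body[0] sub  r2, r3, #55 -> r2=0x64
body[1] mov  r2, #0x10 -> r2=0x10
body[2] add  r3, r3, #12 -> r3=0xa7
body[3] sub  r3, r3, r5 -> r3=0xab
body[4] add  r1, r2, #34 -> r1=0x32
body[5] add  r4, r3, #34 -> r4=0xcd
epilogue: pop r4=0x54, sp=0x7a
prologue pushed ['r4'] at ['0x79']

MEM = 0x54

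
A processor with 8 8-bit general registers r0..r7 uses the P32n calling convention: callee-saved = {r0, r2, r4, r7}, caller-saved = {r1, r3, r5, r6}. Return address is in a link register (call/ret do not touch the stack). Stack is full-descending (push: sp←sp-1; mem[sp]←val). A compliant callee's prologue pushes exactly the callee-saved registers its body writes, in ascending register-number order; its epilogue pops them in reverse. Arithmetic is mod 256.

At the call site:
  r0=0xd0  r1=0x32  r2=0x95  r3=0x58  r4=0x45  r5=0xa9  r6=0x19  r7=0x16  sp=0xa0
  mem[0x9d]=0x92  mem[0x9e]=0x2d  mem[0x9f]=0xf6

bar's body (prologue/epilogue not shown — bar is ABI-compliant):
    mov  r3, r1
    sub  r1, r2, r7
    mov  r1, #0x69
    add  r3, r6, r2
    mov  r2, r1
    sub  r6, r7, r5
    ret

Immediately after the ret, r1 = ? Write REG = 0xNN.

prologue: push r2 → mem[0x9f]=0x95, sp=0x9f
body[0] mov  r3, r1 → r3=0x32
body[1] sub  r1, r2, r7 → r1=0x7f
body[2] mov  r1, #0x69 → r1=0x69
body[3] add  r3, r6, r2 → r3=0xae
body[4] mov  r2, r1 → r2=0x69
body[5] sub  r6, r7, r5 → r6=0x6d
epilogue: pop r2=0x95, sp=0xa0
r1 is caller-saved → body value

REG = 0x69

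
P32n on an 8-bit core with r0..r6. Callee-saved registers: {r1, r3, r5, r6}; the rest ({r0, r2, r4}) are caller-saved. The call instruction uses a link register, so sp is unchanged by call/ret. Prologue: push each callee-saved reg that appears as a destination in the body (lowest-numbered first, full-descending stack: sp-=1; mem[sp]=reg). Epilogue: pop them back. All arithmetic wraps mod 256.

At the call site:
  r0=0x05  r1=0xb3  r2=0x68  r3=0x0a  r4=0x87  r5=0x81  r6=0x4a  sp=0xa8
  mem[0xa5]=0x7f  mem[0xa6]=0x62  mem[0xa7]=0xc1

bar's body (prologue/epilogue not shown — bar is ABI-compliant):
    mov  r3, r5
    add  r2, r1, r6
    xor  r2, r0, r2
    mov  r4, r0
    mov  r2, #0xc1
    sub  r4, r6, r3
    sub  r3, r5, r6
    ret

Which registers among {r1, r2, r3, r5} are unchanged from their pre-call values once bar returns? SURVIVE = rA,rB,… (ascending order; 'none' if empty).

SURVIVE = r1,r3,r5

prologue: push r3 → mem[0xa7]=0x0a, sp=0xa7
body[0] mov  r3, r5 → r3=0x81
body[1] add  r2, r1, r6 → r2=0xfd
body[2] xor  r2, r0, r2 → r2=0xf8
body[3] mov  r4, r0 → r4=0x05
body[4] mov  r2, #0xc1 → r2=0xc1
body[5] sub  r4, r6, r3 → r4=0xc9
body[6] sub  r3, r5, r6 → r3=0x37
epilogue: pop r3=0x0a, sp=0xa8
r1: callee-saved, written=False
r2: caller-saved, written=True
r3: callee-saved, written=True
r5: callee-saved, written=False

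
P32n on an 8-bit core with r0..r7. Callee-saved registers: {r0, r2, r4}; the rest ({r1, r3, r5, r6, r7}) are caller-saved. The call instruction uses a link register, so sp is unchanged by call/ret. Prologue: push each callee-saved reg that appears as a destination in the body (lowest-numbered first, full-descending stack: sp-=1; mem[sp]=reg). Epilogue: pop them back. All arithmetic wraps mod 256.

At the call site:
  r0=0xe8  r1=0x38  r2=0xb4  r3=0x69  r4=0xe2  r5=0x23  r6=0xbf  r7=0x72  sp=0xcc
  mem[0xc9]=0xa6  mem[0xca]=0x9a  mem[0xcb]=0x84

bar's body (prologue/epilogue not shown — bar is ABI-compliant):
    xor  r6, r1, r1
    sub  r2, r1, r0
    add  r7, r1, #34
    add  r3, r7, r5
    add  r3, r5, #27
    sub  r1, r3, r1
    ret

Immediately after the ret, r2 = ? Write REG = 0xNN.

REG = 0xb4

prologue: push r2 → mem[0xcb]=0xb4, sp=0xcb
body[0] xor  r6, r1, r1 → r6=0x00
body[1] sub  r2, r1, r0 → r2=0x50
body[2] add  r7, r1, #34 → r7=0x5a
body[3] add  r3, r7, r5 → r3=0x7d
body[4] add  r3, r5, #27 → r3=0x3e
body[5] sub  r1, r3, r1 → r1=0x06
epilogue: pop r2=0xb4, sp=0xcc
r2 is callee-saved → restored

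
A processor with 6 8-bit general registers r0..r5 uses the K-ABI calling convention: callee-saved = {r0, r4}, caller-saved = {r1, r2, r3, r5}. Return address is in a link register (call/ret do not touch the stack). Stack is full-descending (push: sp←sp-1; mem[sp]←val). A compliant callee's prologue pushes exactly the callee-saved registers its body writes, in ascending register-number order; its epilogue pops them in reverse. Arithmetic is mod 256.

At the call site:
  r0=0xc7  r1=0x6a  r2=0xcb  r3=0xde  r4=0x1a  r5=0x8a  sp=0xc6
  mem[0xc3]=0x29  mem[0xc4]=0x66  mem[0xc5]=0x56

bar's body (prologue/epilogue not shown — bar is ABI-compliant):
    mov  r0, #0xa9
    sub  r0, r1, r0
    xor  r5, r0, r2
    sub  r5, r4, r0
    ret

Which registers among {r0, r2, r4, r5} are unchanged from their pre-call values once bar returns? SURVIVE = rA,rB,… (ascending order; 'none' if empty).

prologue: push r0 → mem[0xc5]=0xc7, sp=0xc5
body[0] mov  r0, #0xa9 → r0=0xa9
body[1] sub  r0, r1, r0 → r0=0xc1
body[2] xor  r5, r0, r2 → r5=0x0a
body[3] sub  r5, r4, r0 → r5=0x59
epilogue: pop r0=0xc7, sp=0xc6
r0: callee-saved, written=True
r2: caller-saved, written=False
r4: callee-saved, written=False
r5: caller-saved, written=True

SURVIVE = r0,r2,r4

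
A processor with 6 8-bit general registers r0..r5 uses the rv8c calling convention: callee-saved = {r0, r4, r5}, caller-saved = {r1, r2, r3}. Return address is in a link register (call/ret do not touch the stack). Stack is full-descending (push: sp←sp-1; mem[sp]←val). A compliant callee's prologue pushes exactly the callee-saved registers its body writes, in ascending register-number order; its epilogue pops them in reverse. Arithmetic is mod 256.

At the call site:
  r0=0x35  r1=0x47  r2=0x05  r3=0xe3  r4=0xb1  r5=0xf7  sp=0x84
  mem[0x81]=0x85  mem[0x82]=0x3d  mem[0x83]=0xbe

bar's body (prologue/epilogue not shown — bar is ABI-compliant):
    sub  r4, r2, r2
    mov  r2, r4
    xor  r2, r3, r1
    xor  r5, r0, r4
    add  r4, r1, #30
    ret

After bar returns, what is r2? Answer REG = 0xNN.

REG = 0xa4

prologue: push r4 -> mem[0x83]=0xb1, sp=0x83
prologue: push r5 -> mem[0x82]=0xf7, sp=0x82
body[0] sub  r4, r2, r2 -> r4=0x00
body[1] mov  r2, r4 -> r2=0x00
body[2] xor  r2, r3, r1 -> r2=0xa4
body[3] xor  r5, r0, r4 -> r5=0x35
body[4] add  r4, r1, #30 -> r4=0x65
epilogue: pop r5=0xf7, sp=0x83
epilogue: pop r4=0xb1, sp=0x84
r2 is caller-saved -> body value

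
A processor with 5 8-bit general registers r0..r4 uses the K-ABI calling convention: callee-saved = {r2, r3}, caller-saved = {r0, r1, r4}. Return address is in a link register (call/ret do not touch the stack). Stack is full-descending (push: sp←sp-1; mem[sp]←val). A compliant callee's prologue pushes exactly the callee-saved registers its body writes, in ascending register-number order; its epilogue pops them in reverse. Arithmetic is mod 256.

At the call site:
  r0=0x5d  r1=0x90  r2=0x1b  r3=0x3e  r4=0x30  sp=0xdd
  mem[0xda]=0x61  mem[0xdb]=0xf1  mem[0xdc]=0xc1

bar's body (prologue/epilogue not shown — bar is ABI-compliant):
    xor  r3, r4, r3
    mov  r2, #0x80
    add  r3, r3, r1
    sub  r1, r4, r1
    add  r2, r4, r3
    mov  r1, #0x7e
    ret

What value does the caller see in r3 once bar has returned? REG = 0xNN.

prologue: push r2 -> mem[0xdc]=0x1b, sp=0xdc
prologue: push r3 -> mem[0xdb]=0x3e, sp=0xdb
body[0] xor  r3, r4, r3 -> r3=0x0e
body[1] mov  r2, #0x80 -> r2=0x80
body[2] add  r3, r3, r1 -> r3=0x9e
body[3] sub  r1, r4, r1 -> r1=0xa0
body[4] add  r2, r4, r3 -> r2=0xce
body[5] mov  r1, #0x7e -> r1=0x7e
epilogue: pop r3=0x3e, sp=0xdc
epilogue: pop r2=0x1b, sp=0xdd
r3 is callee-saved -> restored

REG = 0x3e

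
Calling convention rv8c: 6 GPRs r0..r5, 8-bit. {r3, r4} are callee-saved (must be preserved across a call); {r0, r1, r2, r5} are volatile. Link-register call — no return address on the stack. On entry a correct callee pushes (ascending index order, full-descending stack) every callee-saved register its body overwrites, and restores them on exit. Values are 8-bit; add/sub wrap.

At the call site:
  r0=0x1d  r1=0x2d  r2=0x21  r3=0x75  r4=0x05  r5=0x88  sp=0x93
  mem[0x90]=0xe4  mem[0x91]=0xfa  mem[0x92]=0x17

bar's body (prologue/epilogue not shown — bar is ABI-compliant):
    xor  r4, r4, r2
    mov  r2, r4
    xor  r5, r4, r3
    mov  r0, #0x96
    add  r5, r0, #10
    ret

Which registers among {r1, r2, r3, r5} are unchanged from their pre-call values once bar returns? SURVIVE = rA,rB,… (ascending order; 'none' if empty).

prologue: push r4 → mem[0x92]=0x05, sp=0x92
body[0] xor  r4, r4, r2 → r4=0x24
body[1] mov  r2, r4 → r2=0x24
body[2] xor  r5, r4, r3 → r5=0x51
body[3] mov  r0, #0x96 → r0=0x96
body[4] add  r5, r0, #10 → r5=0xa0
epilogue: pop r4=0x05, sp=0x93
r1: caller-saved, written=False
r2: caller-saved, written=True
r3: callee-saved, written=False
r5: caller-saved, written=True

SURVIVE = r1,r3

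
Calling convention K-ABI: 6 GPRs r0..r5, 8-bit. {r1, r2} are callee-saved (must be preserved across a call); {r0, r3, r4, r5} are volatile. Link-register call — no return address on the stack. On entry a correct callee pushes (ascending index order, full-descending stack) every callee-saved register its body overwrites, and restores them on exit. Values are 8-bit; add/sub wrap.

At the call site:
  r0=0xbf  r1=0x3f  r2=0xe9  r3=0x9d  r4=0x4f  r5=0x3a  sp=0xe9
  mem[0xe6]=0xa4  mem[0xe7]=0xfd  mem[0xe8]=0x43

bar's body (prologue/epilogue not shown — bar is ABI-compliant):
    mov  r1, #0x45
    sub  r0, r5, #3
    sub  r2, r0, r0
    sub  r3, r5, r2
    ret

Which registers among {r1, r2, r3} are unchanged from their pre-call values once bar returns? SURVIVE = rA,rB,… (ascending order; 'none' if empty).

SURVIVE = r1,r2

prologue: push r1 -> mem[0xe8]=0x3f, sp=0xe8
prologue: push r2 -> mem[0xe7]=0xe9, sp=0xe7
body[0] mov  r1, #0x45 -> r1=0x45
body[1] sub  r0, r5, #3 -> r0=0x37
body[2] sub  r2, r0, r0 -> r2=0x00
body[3] sub  r3, r5, r2 -> r3=0x3a
epilogue: pop r2=0xe9, sp=0xe8
epilogue: pop r1=0x3f, sp=0xe9
r1: callee-saved, written=True
r2: callee-saved, written=True
r3: caller-saved, written=True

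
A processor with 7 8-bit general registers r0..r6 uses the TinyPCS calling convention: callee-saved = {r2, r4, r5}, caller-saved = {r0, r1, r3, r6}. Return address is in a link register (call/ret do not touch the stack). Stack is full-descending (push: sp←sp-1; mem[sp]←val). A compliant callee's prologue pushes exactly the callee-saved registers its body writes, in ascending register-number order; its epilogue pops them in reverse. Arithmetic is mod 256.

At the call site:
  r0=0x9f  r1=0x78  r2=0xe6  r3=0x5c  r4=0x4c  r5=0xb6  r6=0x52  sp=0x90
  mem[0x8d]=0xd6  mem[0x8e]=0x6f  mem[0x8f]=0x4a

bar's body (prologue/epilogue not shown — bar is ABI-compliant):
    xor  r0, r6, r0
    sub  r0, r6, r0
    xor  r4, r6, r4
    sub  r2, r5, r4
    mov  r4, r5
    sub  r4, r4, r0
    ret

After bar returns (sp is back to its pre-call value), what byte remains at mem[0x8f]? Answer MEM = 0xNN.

prologue: push r2 → mem[0x8f]=0xe6, sp=0x8f
prologue: push r4 → mem[0x8e]=0x4c, sp=0x8e
body[0] xor  r0, r6, r0 → r0=0xcd
body[1] sub  r0, r6, r0 → r0=0x85
body[2] xor  r4, r6, r4 → r4=0x1e
body[3] sub  r2, r5, r4 → r2=0x98
body[4] mov  r4, r5 → r4=0xb6
body[5] sub  r4, r4, r0 → r4=0x31
epilogue: pop r4=0x4c, sp=0x8f
epilogue: pop r2=0xe6, sp=0x90
prologue pushed ['r2', 'r4'] at ['0x8f', '0x8e']

MEM = 0xe6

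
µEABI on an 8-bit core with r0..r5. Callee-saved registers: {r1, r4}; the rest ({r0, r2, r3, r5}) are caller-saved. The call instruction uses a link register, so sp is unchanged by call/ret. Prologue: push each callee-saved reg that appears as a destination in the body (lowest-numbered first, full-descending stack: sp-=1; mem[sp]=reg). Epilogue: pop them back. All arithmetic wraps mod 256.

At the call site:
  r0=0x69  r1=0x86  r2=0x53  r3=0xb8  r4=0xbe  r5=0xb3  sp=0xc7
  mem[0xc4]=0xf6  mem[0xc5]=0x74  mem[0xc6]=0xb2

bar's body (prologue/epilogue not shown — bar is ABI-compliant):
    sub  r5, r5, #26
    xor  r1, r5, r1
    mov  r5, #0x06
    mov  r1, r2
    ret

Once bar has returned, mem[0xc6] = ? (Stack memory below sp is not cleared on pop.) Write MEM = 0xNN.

prologue: push r1 -> mem[0xc6]=0x86, sp=0xc6
body[0] sub  r5, r5, #26 -> r5=0x99
body[1] xor  r1, r5, r1 -> r1=0x1f
body[2] mov  r5, #0x06 -> r5=0x06
body[3] mov  r1, r2 -> r1=0x53
epilogue: pop r1=0x86, sp=0xc7
prologue pushed ['r1'] at ['0xc6']

MEM = 0x86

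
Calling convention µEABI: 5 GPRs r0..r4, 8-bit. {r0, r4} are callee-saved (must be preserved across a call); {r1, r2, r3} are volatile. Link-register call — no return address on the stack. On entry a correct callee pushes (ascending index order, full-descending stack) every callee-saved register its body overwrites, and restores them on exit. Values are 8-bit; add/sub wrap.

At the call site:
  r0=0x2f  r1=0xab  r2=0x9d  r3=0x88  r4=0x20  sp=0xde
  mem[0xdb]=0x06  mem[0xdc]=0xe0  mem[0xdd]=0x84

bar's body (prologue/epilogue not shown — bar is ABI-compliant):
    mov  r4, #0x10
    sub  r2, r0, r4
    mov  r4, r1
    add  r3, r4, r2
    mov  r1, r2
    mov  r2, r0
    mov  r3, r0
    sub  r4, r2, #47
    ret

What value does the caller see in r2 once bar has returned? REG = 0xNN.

REG = 0x2f

prologue: push r4 -> mem[0xdd]=0x20, sp=0xdd
body[0] mov  r4, #0x10 -> r4=0x10
body[1] sub  r2, r0, r4 -> r2=0x1f
body[2] mov  r4, r1 -> r4=0xab
body[3] add  r3, r4, r2 -> r3=0xca
body[4] mov  r1, r2 -> r1=0x1f
body[5] mov  r2, r0 -> r2=0x2f
body[6] mov  r3, r0 -> r3=0x2f
body[7] sub  r4, r2, #47 -> r4=0x00
epilogue: pop r4=0x20, sp=0xde
r2 is caller-saved -> body value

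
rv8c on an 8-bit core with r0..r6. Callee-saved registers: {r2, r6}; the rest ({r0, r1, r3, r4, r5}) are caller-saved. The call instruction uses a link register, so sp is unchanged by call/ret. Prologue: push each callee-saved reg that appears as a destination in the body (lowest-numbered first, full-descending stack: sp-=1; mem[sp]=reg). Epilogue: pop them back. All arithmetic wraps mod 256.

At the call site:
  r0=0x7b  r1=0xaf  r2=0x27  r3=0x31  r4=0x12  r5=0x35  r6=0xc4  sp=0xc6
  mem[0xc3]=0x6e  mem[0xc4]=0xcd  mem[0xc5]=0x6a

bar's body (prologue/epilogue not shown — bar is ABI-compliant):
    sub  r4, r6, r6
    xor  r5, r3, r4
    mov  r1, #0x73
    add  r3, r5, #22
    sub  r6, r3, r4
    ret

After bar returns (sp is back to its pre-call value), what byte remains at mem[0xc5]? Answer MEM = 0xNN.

MEM = 0xc4

prologue: push r6 -> mem[0xc5]=0xc4, sp=0xc5
body[0] sub  r4, r6, r6 -> r4=0x00
body[1] xor  r5, r3, r4 -> r5=0x31
body[2] mov  r1, #0x73 -> r1=0x73
body[3] add  r3, r5, #22 -> r3=0x47
body[4] sub  r6, r3, r4 -> r6=0x47
epilogue: pop r6=0xc4, sp=0xc6
prologue pushed ['r6'] at ['0xc5']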